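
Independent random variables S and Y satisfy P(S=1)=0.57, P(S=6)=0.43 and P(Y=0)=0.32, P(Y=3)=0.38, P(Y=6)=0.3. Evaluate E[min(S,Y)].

E[min(S,Y)] = Σ_s Σ_y min(s,y) · P(S=s)P(Y=y)
 = 0·0.1824 + 1·0.2166 + 1·0.171 + 0·0.1376 + 3·0.1634 + 6·0.129
 = 0 + 0.2166 + 0.171 + 0 + 0.4902 + 0.774
 = 1.6518

1.6518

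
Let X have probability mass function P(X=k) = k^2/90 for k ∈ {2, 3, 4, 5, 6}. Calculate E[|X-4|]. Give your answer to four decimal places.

E[|X-4|] = Σ |x-4|·P(X=x)
 = 2·2/45 + 1·1/10 + 0·8/45 + 1·5/18 + 2·2/5
 = 4/45 + 1/10 + 0 + 5/18 + 4/5
 = 19/15

1.2667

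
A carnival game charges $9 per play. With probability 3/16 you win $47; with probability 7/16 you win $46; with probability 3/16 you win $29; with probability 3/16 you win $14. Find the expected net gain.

28

E[payout] = 47·3/16 + 46·7/16 + 29·3/16 + 14·3/16
 = 141/16 + 161/8 + 87/16 + 21/8
 = 37
Net = 37 - 9 = 28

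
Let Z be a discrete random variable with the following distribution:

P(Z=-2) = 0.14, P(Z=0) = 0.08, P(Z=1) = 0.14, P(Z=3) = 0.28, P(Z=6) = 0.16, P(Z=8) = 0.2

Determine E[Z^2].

21.78

E[Z^2] = Σ z^2·P(Z=z)
 = 4·0.14 + 0·0.08 + 1·0.14 + 9·0.28 + 36·0.16 + 64·0.2
 = 0.56 + 0 + 0.14 + 2.52 + 5.76 + 12.8
 = 21.78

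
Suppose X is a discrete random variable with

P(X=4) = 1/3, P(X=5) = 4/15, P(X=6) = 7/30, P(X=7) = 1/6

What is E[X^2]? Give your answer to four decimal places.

28.5667

E[X^2] = Σ x^2·P(X=x)
 = 16·1/3 + 25·4/15 + 36·7/30 + 49·1/6
 = 16/3 + 20/3 + 42/5 + 49/6
 = 857/30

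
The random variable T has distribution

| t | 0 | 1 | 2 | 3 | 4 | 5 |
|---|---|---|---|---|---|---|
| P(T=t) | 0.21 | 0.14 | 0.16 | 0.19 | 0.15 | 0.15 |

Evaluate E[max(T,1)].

2.59

E[max(T,1)] = Σ max(t,1)·P(T=t)
 = 1·0.21 + 1·0.14 + 2·0.16 + 3·0.19 + 4·0.15 + 5·0.15
 = 0.21 + 0.14 + 0.32 + 0.57 + 0.6 + 0.75
 = 2.59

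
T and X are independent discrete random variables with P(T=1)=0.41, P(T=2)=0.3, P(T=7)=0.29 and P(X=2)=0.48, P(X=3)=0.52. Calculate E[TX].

7.6608

E[TX] = Σ_t Σ_x tx · P(T=t)P(X=x)
 = 2·0.1968 + 3·0.2132 + 4·0.144 + 6·0.156 + 14·0.1392 + 21·0.1508
 = 0.3936 + 0.6396 + 0.576 + 0.936 + 1.9488 + 3.1668
 = 7.6608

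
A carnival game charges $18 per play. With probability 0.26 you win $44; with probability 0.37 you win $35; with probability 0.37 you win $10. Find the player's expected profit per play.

E[payout] = 44·0.26 + 35·0.37 + 10·0.37
 = 11.44 + 12.95 + 3.7
 = 28.09
Net = 28.09 - 18 = 10.09

10.09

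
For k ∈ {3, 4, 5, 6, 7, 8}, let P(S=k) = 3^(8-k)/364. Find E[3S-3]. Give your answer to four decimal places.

E[3S-3] = Σ (3s-3)·P(S=s)
 = 6·243/364 + 9·81/364 + 12·27/364 + 15·9/364 + 18·3/364 + 21·1/364
 = 729/182 + 729/364 + 81/91 + 135/364 + 27/182 + 3/52
 = 2721/364

7.4753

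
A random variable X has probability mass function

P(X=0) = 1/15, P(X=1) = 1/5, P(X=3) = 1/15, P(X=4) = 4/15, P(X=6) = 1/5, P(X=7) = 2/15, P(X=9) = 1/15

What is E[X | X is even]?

4.25

P(X is even) = 1/15 + 4/15 + 1/5 = 8/15.
E[X | X is even] = [0·1/15 + 4·4/15 + 6·1/5] / (8/15)
 = 34/15 / (8/15)
 = 17/4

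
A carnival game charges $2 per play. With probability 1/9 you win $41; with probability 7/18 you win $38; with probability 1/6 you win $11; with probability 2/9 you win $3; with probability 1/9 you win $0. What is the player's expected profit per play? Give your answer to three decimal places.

E[payout] = 41·1/9 + 38·7/18 + 11·1/6 + 3·2/9 + 0·1/9
 = 41/9 + 133/9 + 11/6 + 2/3 + 0
 = 131/6
Net = 131/6 - 2 = 119/6

19.833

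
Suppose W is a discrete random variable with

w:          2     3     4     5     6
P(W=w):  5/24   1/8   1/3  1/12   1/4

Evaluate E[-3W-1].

E[-3W-1] = Σ (-3w-1)·P(W=w)
 = (-7)·5/24 + (-10)·1/8 + (-13)·1/3 + (-16)·1/12 + (-19)·1/4
 = (-35/24) + (-5/4) + (-13/3) + (-4/3) + (-19/4)
 = -105/8

-13.125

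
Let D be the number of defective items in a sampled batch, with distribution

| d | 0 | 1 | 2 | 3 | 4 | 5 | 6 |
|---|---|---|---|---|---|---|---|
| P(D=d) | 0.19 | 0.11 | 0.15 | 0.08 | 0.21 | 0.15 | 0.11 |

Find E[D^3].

59.42

E[D^3] = Σ d^3·P(D=d)
 = 0·0.19 + 1·0.11 + 8·0.15 + 27·0.08 + 64·0.21 + 125·0.15 + 216·0.11
 = 0 + 0.11 + 1.2 + 2.16 + 13.44 + 18.75 + 23.76
 = 59.42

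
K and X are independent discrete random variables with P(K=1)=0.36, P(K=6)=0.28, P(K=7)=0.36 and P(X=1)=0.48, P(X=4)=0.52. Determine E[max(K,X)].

E[max(K,X)] = Σ_k Σ_x max(k,x) · P(K=k)P(X=x)
 = 1·0.1728 + 4·0.1872 + 6·0.1344 + 6·0.1456 + 7·0.1728 + 7·0.1872
 = 0.1728 + 0.7488 + 0.8064 + 0.8736 + 1.2096 + 1.3104
 = 5.1216

5.1216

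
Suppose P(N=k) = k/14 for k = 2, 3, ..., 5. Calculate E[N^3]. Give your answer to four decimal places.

69.8571

E[N^3] = Σ n^3·P(N=n)
 = 8·1/7 + 27·3/14 + 64·2/7 + 125·5/14
 = 8/7 + 81/14 + 128/7 + 625/14
 = 489/7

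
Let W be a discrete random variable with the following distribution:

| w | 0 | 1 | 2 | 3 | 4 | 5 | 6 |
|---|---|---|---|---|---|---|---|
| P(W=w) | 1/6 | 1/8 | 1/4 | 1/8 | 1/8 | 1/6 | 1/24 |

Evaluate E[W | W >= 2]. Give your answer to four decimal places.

3.4706

P(W >= 2) = 1/4 + 1/8 + 1/8 + 1/6 + 1/24 = 17/24.
E[W | W >= 2] = [2·1/4 + 3·1/8 + 4·1/8 + 5·1/6 + 6·1/24] / (17/24)
 = 59/24 / (17/24)
 = 59/17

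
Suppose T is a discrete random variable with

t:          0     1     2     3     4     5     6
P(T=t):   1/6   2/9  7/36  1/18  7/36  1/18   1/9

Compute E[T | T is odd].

P(T is odd) = 2/9 + 1/18 + 1/18 = 1/3.
E[T | T is odd] = [1·2/9 + 3·1/18 + 5·1/18] / (1/3)
 = 2/3 / (1/3)
 = 2

2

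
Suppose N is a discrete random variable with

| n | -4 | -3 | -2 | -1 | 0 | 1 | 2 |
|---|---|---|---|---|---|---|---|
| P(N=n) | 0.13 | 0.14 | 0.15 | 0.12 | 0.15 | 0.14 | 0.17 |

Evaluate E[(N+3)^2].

E[(N+3)^2] = Σ (n+3)^2·P(N=n)
 = 1·0.13 + 0·0.14 + 1·0.15 + 4·0.12 + 9·0.15 + 16·0.14 + 25·0.17
 = 0.13 + 0 + 0.15 + 0.48 + 1.35 + 2.24 + 4.25
 = 8.6

8.6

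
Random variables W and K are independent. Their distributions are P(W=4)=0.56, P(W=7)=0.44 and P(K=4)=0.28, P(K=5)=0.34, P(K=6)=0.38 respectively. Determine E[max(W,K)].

5.936

E[max(W,K)] = Σ_w Σ_k max(w,k) · P(W=w)P(K=k)
 = 4·0.1568 + 5·0.1904 + 6·0.2128 + 7·0.1232 + 7·0.1496 + 7·0.1672
 = 0.6272 + 0.952 + 1.2768 + 0.8624 + 1.0472 + 1.1704
 = 5.936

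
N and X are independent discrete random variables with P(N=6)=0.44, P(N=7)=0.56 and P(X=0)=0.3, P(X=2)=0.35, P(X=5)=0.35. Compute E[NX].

E[NX] = Σ_n Σ_x nx · P(N=n)P(X=x)
 = 0·0.132 + 12·0.154 + 30·0.154 + 0·0.168 + 14·0.196 + 35·0.196
 = 0 + 1.848 + 4.62 + 0 + 2.744 + 6.86
 = 16.072

16.072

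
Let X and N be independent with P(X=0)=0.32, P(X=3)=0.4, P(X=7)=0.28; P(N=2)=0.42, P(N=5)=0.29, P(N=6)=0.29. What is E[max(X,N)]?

5.0296

E[max(X,N)] = Σ_x Σ_n max(x,n) · P(X=x)P(N=n)
 = 2·0.1344 + 5·0.0928 + 6·0.0928 + 3·0.168 + 5·0.116 + 6·0.116 + 7·0.1176 + 7·0.0812 + 7·0.0812
 = 0.2688 + 0.464 + 0.5568 + 0.504 + 0.58 + 0.696 + 0.8232 + 0.5684 + 0.5684
 = 5.0296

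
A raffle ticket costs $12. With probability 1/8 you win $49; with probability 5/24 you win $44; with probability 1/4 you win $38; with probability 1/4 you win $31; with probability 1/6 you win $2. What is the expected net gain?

E[payout] = 49·1/8 + 44·5/24 + 38·1/4 + 31·1/4 + 2·1/6
 = 49/8 + 55/6 + 19/2 + 31/4 + 1/3
 = 263/8
Net = 263/8 - 12 = 167/8

20.875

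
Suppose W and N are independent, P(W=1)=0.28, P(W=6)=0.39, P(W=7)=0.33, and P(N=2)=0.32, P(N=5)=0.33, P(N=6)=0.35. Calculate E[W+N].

E[W+N] = Σ_w Σ_n (w+n) · P(W=w)P(N=n)
 = 3·0.0896 + 6·0.0924 + 7·0.098 + 8·0.1248 + 11·0.1287 + 12·0.1365 + 9·0.1056 + 12·0.1089 + 13·0.1155
 = 0.2688 + 0.5544 + 0.686 + 0.9984 + 1.4157 + 1.638 + 0.9504 + 1.3068 + 1.5015
 = 9.32

9.32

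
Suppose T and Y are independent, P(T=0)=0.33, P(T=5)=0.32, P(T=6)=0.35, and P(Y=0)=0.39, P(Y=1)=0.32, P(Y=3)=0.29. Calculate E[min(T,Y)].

0.7973

E[min(T,Y)] = Σ_t Σ_y min(t,y) · P(T=t)P(Y=y)
 = 0·0.1287 + 0·0.1056 + 0·0.0957 + 0·0.1248 + 1·0.1024 + 3·0.0928 + 0·0.1365 + 1·0.112 + 3·0.1015
 = 0 + 0 + 0 + 0 + 0.1024 + 0.2784 + 0 + 0.112 + 0.3045
 = 0.7973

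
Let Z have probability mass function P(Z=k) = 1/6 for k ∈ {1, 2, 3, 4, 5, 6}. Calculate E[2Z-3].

4

E[2Z-3] = Σ (2z-3)·P(Z=z)
 = (-1)·1/6 + 1·1/6 + 3·1/6 + 5·1/6 + 7·1/6 + 9·1/6
 = (-1/6) + 1/6 + 1/2 + 5/6 + 7/6 + 3/2
 = 4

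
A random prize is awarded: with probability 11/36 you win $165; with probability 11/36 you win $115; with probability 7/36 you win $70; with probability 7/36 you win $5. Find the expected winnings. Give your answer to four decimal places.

E[payout] = 165·11/36 + 115·11/36 + 70·7/36 + 5·7/36
 = 605/12 + 1265/36 + 245/18 + 35/36
 = 3605/36

100.1389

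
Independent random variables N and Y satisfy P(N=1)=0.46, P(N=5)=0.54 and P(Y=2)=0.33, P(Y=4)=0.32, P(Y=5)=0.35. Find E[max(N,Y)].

4.3974

E[max(N,Y)] = Σ_n Σ_y max(n,y) · P(N=n)P(Y=y)
 = 2·0.1518 + 4·0.1472 + 5·0.161 + 5·0.1782 + 5·0.1728 + 5·0.189
 = 0.3036 + 0.5888 + 0.805 + 0.891 + 0.864 + 0.945
 = 4.3974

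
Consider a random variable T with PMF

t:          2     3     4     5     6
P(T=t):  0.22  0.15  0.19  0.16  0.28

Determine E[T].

4.13

E[T] = Σ t·P(T=t)
 = 2·0.22 + 3·0.15 + 4·0.19 + 5·0.16 + 6·0.28
 = 0.44 + 0.45 + 0.76 + 0.8 + 1.68
 = 4.13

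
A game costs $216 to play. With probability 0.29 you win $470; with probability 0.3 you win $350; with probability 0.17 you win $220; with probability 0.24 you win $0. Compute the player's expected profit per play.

62.7

E[payout] = 470·0.29 + 350·0.3 + 220·0.17 + 0·0.24
 = 136.3 + 105 + 37.4 + 0
 = 278.7
Net = 278.7 - 216 = 62.7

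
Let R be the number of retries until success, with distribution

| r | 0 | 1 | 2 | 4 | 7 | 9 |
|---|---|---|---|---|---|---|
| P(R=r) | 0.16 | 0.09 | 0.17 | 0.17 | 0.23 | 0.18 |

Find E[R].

E[R] = Σ r·P(R=r)
 = 0·0.16 + 1·0.09 + 2·0.17 + 4·0.17 + 7·0.23 + 9·0.18
 = 0 + 0.09 + 0.34 + 0.68 + 1.61 + 1.62
 = 4.34

4.34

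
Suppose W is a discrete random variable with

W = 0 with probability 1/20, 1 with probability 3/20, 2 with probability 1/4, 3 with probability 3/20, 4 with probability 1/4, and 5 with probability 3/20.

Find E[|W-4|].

E[|W-4|] = Σ |w-4|·P(W=w)
 = 4·1/20 + 3·3/20 + 2·1/4 + 1·3/20 + 0·1/4 + 1·3/20
 = 1/5 + 9/20 + 1/2 + 3/20 + 0 + 3/20
 = 29/20

1.45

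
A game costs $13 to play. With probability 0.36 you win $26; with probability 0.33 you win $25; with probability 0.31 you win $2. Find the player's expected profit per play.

E[payout] = 26·0.36 + 25·0.33 + 2·0.31
 = 9.36 + 8.25 + 0.62
 = 18.23
Net = 18.23 - 13 = 5.23

5.23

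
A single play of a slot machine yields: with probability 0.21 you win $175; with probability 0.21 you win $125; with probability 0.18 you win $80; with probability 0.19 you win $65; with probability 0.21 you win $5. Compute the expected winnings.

90.8

E[payout] = 175·0.21 + 125·0.21 + 80·0.18 + 65·0.19 + 5·0.21
 = 36.75 + 26.25 + 14.4 + 12.35 + 1.05
 = 90.8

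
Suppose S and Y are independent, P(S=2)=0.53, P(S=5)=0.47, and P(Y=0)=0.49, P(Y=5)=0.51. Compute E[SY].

8.6955

E[SY] = Σ_s Σ_y sy · P(S=s)P(Y=y)
 = 0·0.2597 + 10·0.2703 + 0·0.2303 + 25·0.2397
 = 0 + 2.703 + 0 + 5.9925
 = 8.6955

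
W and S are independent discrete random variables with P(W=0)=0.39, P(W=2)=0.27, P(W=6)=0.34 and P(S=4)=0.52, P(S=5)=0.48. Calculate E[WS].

11.5584

E[WS] = Σ_w Σ_s ws · P(W=w)P(S=s)
 = 0·0.2028 + 0·0.1872 + 8·0.1404 + 10·0.1296 + 24·0.1768 + 30·0.1632
 = 0 + 0 + 1.1232 + 1.296 + 4.2432 + 4.896
 = 11.5584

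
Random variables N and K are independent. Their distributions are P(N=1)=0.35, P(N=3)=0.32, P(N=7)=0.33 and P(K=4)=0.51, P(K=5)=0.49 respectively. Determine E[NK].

E[NK] = Σ_n Σ_k nk · P(N=n)P(K=k)
 = 4·0.1785 + 5·0.1715 + 12·0.1632 + 15·0.1568 + 28·0.1683 + 35·0.1617
 = 0.714 + 0.8575 + 1.9584 + 2.352 + 4.7124 + 5.6595
 = 16.2538

16.2538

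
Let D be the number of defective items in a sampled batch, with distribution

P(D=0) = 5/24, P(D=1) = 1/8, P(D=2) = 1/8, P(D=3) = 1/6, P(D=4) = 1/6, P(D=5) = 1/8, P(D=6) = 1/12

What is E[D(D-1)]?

E[D(D-1)] = Σ d(d-1)·P(D=d)
 = 0·5/24 + 0·1/8 + 2·1/8 + 6·1/6 + 12·1/6 + 20·1/8 + 30·1/12
 = 0 + 0 + 1/4 + 1 + 2 + 5/2 + 5/2
 = 33/4

8.25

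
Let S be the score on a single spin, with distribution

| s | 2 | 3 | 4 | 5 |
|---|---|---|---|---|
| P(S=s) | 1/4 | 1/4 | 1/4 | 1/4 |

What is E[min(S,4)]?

3.25

E[min(S,4)] = Σ min(s,4)·P(S=s)
 = 2·1/4 + 3·1/4 + 4·1/4 + 4·1/4
 = 1/2 + 3/4 + 1 + 1
 = 13/4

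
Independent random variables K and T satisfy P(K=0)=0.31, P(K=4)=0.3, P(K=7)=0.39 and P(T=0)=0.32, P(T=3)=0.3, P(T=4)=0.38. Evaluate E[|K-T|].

3.0104

E[|K-T|] = Σ_k Σ_t |k-t| · P(K=k)P(T=t)
 = 0·0.0992 + 3·0.093 + 4·0.1178 + 4·0.096 + 1·0.09 + 0·0.114 + 7·0.1248 + 4·0.117 + 3·0.1482
 = 0 + 0.279 + 0.4712 + 0.384 + 0.09 + 0 + 0.8736 + 0.468 + 0.4446
 = 3.0104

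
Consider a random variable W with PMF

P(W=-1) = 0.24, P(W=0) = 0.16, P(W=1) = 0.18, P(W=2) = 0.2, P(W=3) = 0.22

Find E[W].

1

E[W] = Σ w·P(W=w)
 = (-1)·0.24 + 0·0.16 + 1·0.18 + 2·0.2 + 3·0.22
 = (-0.24) + 0 + 0.18 + 0.4 + 0.66
 = 1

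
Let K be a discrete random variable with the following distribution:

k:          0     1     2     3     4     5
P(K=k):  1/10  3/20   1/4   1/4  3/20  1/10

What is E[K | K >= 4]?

4.4

P(K >= 4) = 3/20 + 1/10 = 1/4.
E[K | K >= 4] = [4·3/20 + 5·1/10] / (1/4)
 = 11/10 / (1/4)
 = 22/5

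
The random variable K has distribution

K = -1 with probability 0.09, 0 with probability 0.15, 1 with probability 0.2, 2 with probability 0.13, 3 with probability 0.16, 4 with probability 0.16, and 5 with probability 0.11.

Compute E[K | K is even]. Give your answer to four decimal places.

P(K is even) = 0.15 + 0.13 + 0.16 = 0.44.
E[K | K is even] = [0·0.15 + 2·0.13 + 4·0.16] / 0.44
 = 0.9 / 0.44
 = 45/22

2.0455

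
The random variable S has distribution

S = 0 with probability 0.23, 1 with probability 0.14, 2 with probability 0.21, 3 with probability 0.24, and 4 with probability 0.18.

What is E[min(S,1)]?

E[min(S,1)] = Σ min(s,1)·P(S=s)
 = 0·0.23 + 1·0.14 + 1·0.21 + 1·0.24 + 1·0.18
 = 0 + 0.14 + 0.21 + 0.24 + 0.18
 = 0.77

0.77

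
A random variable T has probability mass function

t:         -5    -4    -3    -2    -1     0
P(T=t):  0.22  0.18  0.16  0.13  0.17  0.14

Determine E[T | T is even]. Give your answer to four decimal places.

P(T is even) = 0.18 + 0.13 + 0.14 = 0.45.
E[T | T is even] = [(-4)·0.18 + (-2)·0.13 + 0·0.14] / 0.45
 = -0.98 / 0.45
 = -98/45

-2.1778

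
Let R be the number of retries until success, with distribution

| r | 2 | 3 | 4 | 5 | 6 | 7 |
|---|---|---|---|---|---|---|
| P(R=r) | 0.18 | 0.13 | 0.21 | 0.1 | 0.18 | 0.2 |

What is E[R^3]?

E[R^3] = Σ r^3·P(R=r)
 = 8·0.18 + 27·0.13 + 64·0.21 + 125·0.1 + 216·0.18 + 343·0.2
 = 1.44 + 3.51 + 13.44 + 12.5 + 38.88 + 68.6
 = 138.37

138.37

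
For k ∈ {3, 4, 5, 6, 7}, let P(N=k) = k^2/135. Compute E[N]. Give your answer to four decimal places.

5.7407

E[N] = Σ n·P(N=n)
 = 3·1/15 + 4·16/135 + 5·5/27 + 6·4/15 + 7·49/135
 = 1/5 + 64/135 + 25/27 + 8/5 + 343/135
 = 155/27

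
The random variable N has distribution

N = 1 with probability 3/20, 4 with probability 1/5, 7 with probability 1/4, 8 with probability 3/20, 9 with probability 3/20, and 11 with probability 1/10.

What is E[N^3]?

417.95

E[N^3] = Σ n^3·P(N=n)
 = 1·3/20 + 64·1/5 + 343·1/4 + 512·3/20 + 729·3/20 + 1331·1/10
 = 3/20 + 64/5 + 343/4 + 384/5 + 2187/20 + 1331/10
 = 8359/20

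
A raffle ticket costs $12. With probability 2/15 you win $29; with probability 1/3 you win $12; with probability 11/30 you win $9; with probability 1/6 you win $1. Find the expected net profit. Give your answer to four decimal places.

-0.6667

E[payout] = 29·2/15 + 12·1/3 + 9·11/30 + 1·1/6
 = 58/15 + 4 + 33/10 + 1/6
 = 34/3
Net = 34/3 - 12 = -2/3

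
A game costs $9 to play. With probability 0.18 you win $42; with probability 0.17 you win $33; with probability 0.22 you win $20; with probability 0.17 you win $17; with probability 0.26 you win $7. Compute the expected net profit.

E[payout] = 42·0.18 + 33·0.17 + 20·0.22 + 17·0.17 + 7·0.26
 = 7.56 + 5.61 + 4.4 + 2.89 + 1.82
 = 22.28
Net = 22.28 - 9 = 13.28

13.28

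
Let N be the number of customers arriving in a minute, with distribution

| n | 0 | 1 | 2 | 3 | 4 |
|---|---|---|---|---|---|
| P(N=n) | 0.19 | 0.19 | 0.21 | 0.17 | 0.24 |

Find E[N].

E[N] = Σ n·P(N=n)
 = 0·0.19 + 1·0.19 + 2·0.21 + 3·0.17 + 4·0.24
 = 0 + 0.19 + 0.42 + 0.51 + 0.96
 = 2.08

2.08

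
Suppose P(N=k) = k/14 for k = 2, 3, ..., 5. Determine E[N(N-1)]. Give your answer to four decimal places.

12.1429

E[N(N-1)] = Σ n(n-1)·P(N=n)
 = 2·1/7 + 6·3/14 + 12·2/7 + 20·5/14
 = 2/7 + 9/7 + 24/7 + 50/7
 = 85/7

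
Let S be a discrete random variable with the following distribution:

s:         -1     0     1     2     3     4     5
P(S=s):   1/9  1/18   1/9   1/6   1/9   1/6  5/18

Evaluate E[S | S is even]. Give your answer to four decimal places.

P(S is even) = 1/18 + 1/6 + 1/6 = 7/18.
E[S | S is even] = [0·1/18 + 2·1/6 + 4·1/6] / (7/18)
 = 1 / (7/18)
 = 18/7

2.5714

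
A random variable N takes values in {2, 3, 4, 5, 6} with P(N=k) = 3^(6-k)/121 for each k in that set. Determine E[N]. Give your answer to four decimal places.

2.4793

E[N] = Σ n·P(N=n)
 = 2·81/121 + 3·27/121 + 4·9/121 + 5·3/121 + 6·1/121
 = 162/121 + 81/121 + 36/121 + 15/121 + 6/121
 = 300/121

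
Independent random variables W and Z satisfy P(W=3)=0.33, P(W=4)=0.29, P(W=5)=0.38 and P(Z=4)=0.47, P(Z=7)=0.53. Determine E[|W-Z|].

1.8972

E[|W-Z|] = Σ_w Σ_z |w-z| · P(W=w)P(Z=z)
 = 1·0.1551 + 4·0.1749 + 0·0.1363 + 3·0.1537 + 1·0.1786 + 2·0.2014
 = 0.1551 + 0.6996 + 0 + 0.4611 + 0.1786 + 0.4028
 = 1.8972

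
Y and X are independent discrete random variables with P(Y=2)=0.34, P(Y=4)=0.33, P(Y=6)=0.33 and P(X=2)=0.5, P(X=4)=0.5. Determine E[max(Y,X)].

4.32

E[max(Y,X)] = Σ_y Σ_x max(y,x) · P(Y=y)P(X=x)
 = 2·0.17 + 4·0.17 + 4·0.165 + 4·0.165 + 6·0.165 + 6·0.165
 = 0.34 + 0.68 + 0.66 + 0.66 + 0.99 + 0.99
 = 4.32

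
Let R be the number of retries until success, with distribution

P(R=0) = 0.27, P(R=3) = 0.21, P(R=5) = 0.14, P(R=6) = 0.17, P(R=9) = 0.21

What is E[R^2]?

28.52

E[R^2] = Σ r^2·P(R=r)
 = 0·0.27 + 9·0.21 + 25·0.14 + 36·0.17 + 81·0.21
 = 0 + 1.89 + 3.5 + 6.12 + 17.01
 = 28.52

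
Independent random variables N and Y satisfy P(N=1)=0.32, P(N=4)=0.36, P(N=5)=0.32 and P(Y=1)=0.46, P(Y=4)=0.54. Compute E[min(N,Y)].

2.1016

E[min(N,Y)] = Σ_n Σ_y min(n,y) · P(N=n)P(Y=y)
 = 1·0.1472 + 1·0.1728 + 1·0.1656 + 4·0.1944 + 1·0.1472 + 4·0.1728
 = 0.1472 + 0.1728 + 0.1656 + 0.7776 + 0.1472 + 0.6912
 = 2.1016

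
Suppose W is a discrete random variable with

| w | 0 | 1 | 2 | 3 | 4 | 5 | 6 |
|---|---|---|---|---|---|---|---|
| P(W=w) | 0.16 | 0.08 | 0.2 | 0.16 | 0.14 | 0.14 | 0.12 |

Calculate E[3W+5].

E[3W+5] = Σ (3w+5)·P(W=w)
 = 5·0.16 + 8·0.08 + 11·0.2 + 14·0.16 + 17·0.14 + 20·0.14 + 23·0.12
 = 0.8 + 0.64 + 2.2 + 2.24 + 2.38 + 2.8 + 2.76
 = 13.82

13.82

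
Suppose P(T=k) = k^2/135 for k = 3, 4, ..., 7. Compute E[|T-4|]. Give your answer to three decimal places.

E[|T-4|] = Σ |t-4|·P(T=t)
 = 1·1/15 + 0·16/135 + 1·5/27 + 2·4/15 + 3·49/135
 = 1/15 + 0 + 5/27 + 8/15 + 49/45
 = 253/135

1.874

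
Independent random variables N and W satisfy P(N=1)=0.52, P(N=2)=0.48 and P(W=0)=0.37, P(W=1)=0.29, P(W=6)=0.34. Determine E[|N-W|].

E[|N-W|] = Σ_n Σ_w |n-w| · P(N=n)P(W=w)
 = 1·0.1924 + 0·0.1508 + 5·0.1768 + 2·0.1776 + 1·0.1392 + 4·0.1632
 = 0.1924 + 0 + 0.884 + 0.3552 + 0.1392 + 0.6528
 = 2.2236

2.2236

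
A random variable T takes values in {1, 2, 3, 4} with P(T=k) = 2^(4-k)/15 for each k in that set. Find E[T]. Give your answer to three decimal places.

E[T] = Σ t·P(T=t)
 = 1·8/15 + 2·4/15 + 3·2/15 + 4·1/15
 = 8/15 + 8/15 + 2/5 + 4/15
 = 26/15

1.733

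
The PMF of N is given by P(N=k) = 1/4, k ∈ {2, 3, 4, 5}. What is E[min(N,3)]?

2.75

E[min(N,3)] = Σ min(n,3)·P(N=n)
 = 2·1/4 + 3·1/4 + 3·1/4 + 3·1/4
 = 1/2 + 3/4 + 3/4 + 3/4
 = 11/4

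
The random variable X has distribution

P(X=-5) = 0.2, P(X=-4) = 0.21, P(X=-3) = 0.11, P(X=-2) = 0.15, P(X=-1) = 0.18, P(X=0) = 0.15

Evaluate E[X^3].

E[X^3] = Σ x^3·P(X=x)
 = (-125)·0.2 + (-64)·0.21 + (-27)·0.11 + (-8)·0.15 + (-1)·0.18 + 0·0.15
 = (-25) + (-13.44) + (-2.97) + (-1.2) + (-0.18) + 0
 = -42.79

-42.79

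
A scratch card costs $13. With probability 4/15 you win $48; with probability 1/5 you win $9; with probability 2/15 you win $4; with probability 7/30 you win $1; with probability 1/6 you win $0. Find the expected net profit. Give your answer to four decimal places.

E[payout] = 48·4/15 + 9·1/5 + 4·2/15 + 1·7/30 + 0·1/6
 = 64/5 + 9/5 + 8/15 + 7/30 + 0
 = 461/30
Net = 461/30 - 13 = 71/30

2.3667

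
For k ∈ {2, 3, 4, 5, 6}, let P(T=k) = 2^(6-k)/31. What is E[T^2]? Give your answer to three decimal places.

E[T^2] = Σ t^2·P(T=t)
 = 4·16/31 + 9·8/31 + 16·4/31 + 25·2/31 + 36·1/31
 = 64/31 + 72/31 + 64/31 + 50/31 + 36/31
 = 286/31

9.226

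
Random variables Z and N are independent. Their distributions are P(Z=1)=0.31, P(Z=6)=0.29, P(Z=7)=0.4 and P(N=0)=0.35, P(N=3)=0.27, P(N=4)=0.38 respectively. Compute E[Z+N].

E[Z+N] = Σ_z Σ_n (z+n) · P(Z=z)P(N=n)
 = 1·0.1085 + 4·0.0837 + 5·0.1178 + 6·0.1015 + 9·0.0783 + 10·0.1102 + 7·0.14 + 10·0.108 + 11·0.152
 = 0.1085 + 0.3348 + 0.589 + 0.609 + 0.7047 + 1.102 + 0.98 + 1.08 + 1.672
 = 7.18

7.18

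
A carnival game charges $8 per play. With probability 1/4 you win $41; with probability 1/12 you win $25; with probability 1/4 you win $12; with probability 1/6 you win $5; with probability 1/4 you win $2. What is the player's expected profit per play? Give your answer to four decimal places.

8.6667

E[payout] = 41·1/4 + 25·1/12 + 12·1/4 + 5·1/6 + 2·1/4
 = 41/4 + 25/12 + 3 + 5/6 + 1/2
 = 50/3
Net = 50/3 - 8 = 26/3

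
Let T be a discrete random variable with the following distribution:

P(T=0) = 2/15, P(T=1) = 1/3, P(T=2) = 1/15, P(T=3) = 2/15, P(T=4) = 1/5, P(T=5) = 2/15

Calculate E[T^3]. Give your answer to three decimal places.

33.933

E[T^3] = Σ t^3·P(T=t)
 = 0·2/15 + 1·1/3 + 8·1/15 + 27·2/15 + 64·1/5 + 125·2/15
 = 0 + 1/3 + 8/15 + 18/5 + 64/5 + 50/3
 = 509/15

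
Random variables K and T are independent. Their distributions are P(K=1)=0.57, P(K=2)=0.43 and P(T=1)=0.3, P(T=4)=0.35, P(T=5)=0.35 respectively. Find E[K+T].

E[K+T] = Σ_k Σ_t (k+t) · P(K=k)P(T=t)
 = 2·0.171 + 5·0.1995 + 6·0.1995 + 3·0.129 + 6·0.1505 + 7·0.1505
 = 0.342 + 0.9975 + 1.197 + 0.387 + 0.903 + 1.0535
 = 4.88

4.88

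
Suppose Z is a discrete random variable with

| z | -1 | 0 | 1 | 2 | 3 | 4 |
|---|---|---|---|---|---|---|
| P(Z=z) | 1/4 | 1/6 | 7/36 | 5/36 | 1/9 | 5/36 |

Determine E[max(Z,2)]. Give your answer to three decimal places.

E[max(Z,2)] = Σ max(z,2)·P(Z=z)
 = 2·1/4 + 2·1/6 + 2·7/36 + 2·5/36 + 3·1/9 + 4·5/36
 = 1/2 + 1/3 + 7/18 + 5/18 + 1/3 + 5/9
 = 43/18

2.389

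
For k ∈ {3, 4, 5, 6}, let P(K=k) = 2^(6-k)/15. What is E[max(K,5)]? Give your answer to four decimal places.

5.0667

E[max(K,5)] = Σ max(k,5)·P(K=k)
 = 5·8/15 + 5·4/15 + 5·2/15 + 6·1/15
 = 8/3 + 4/3 + 2/3 + 2/5
 = 76/15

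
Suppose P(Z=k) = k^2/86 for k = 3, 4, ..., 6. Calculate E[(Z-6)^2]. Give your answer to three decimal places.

E[(Z-6)^2] = Σ (z-6)^2·P(Z=z)
 = 9·9/86 + 4·8/43 + 1·25/86 + 0·18/43
 = 81/86 + 32/43 + 25/86 + 0
 = 85/43

1.977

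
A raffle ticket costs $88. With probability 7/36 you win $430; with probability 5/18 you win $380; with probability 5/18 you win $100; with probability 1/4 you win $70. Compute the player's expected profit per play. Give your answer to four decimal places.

146.4444

E[payout] = 430·7/36 + 380·5/18 + 100·5/18 + 70·1/4
 = 1505/18 + 950/9 + 250/9 + 35/2
 = 2110/9
Net = 2110/9 - 88 = 1318/9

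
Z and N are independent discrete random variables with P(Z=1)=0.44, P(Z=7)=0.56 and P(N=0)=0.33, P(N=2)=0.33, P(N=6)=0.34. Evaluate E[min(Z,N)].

E[min(Z,N)] = Σ_z Σ_n min(z,n) · P(Z=z)P(N=n)
 = 0·0.1452 + 1·0.1452 + 1·0.1496 + 0·0.1848 + 2·0.1848 + 6·0.1904
 = 0 + 0.1452 + 0.1496 + 0 + 0.3696 + 1.1424
 = 1.8068

1.8068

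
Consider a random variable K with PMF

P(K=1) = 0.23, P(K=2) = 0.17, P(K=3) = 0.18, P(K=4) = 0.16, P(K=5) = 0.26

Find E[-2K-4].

-10.1

E[-2K-4] = Σ (-2k-4)·P(K=k)
 = (-6)·0.23 + (-8)·0.17 + (-10)·0.18 + (-12)·0.16 + (-14)·0.26
 = (-1.38) + (-1.36) + (-1.8) + (-1.92) + (-3.64)
 = -10.1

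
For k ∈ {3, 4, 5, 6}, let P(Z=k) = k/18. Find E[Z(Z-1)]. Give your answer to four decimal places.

E[Z(Z-1)] = Σ z(z-1)·P(Z=z)
 = 6·1/6 + 12·2/9 + 20·5/18 + 30·1/3
 = 1 + 8/3 + 50/9 + 10
 = 173/9

19.2222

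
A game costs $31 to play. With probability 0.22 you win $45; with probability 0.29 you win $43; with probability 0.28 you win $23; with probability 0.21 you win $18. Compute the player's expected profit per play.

1.59

E[payout] = 45·0.22 + 43·0.29 + 23·0.28 + 18·0.21
 = 9.9 + 12.47 + 6.44 + 3.78
 = 32.59
Net = 32.59 - 31 = 1.59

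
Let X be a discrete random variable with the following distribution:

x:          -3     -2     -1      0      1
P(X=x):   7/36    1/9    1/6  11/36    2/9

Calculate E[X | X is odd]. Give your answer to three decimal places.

-0.905

P(X is odd) = 7/36 + 1/6 + 2/9 = 7/12.
E[X | X is odd] = [(-3)·7/36 + (-1)·1/6 + 1·2/9] / (7/12)
 = -19/36 / (7/12)
 = -19/21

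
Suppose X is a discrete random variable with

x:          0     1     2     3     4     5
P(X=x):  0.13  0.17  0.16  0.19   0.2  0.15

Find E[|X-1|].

E[|X-1|] = Σ |x-1|·P(X=x)
 = 1·0.13 + 0·0.17 + 1·0.16 + 2·0.19 + 3·0.2 + 4·0.15
 = 0.13 + 0 + 0.16 + 0.38 + 0.6 + 0.6
 = 1.87

1.87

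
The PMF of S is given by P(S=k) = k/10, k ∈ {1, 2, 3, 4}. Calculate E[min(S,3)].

E[min(S,3)] = Σ min(s,3)·P(S=s)
 = 1·1/10 + 2·1/5 + 3·3/10 + 3·2/5
 = 1/10 + 2/5 + 9/10 + 6/5
 = 13/5

2.6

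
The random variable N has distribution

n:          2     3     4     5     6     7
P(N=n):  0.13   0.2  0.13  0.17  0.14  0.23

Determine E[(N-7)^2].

E[(N-7)^2] = Σ (n-7)^2·P(N=n)
 = 25·0.13 + 16·0.2 + 9·0.13 + 4·0.17 + 1·0.14 + 0·0.23
 = 3.25 + 3.2 + 1.17 + 0.68 + 0.14 + 0
 = 8.44

8.44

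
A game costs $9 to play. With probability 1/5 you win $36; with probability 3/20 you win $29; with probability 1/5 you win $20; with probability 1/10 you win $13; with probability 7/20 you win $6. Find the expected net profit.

E[payout] = 36·1/5 + 29·3/20 + 20·1/5 + 13·1/10 + 6·7/20
 = 36/5 + 87/20 + 4 + 13/10 + 21/10
 = 379/20
Net = 379/20 - 9 = 199/20

9.95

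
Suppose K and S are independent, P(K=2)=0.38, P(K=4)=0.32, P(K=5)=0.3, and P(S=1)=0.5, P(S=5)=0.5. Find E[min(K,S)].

2.27

E[min(K,S)] = Σ_k Σ_s min(k,s) · P(K=k)P(S=s)
 = 1·0.19 + 2·0.19 + 1·0.16 + 4·0.16 + 1·0.15 + 5·0.15
 = 0.19 + 0.38 + 0.16 + 0.64 + 0.15 + 0.75
 = 2.27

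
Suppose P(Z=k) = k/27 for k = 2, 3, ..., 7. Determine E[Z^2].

29

E[Z^2] = Σ z^2·P(Z=z)
 = 4·2/27 + 9·1/9 + 16·4/27 + 25·5/27 + 36·2/9 + 49·7/27
 = 8/27 + 1 + 64/27 + 125/27 + 8 + 343/27
 = 29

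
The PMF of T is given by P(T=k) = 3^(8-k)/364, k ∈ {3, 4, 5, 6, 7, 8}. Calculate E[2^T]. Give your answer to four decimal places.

E[2^T] = Σ 2^t·P(T=t)
 = 8·243/364 + 16·81/364 + 32·27/364 + 64·9/364 + 128·3/364 + 256·1/364
 = 486/91 + 324/91 + 216/91 + 144/91 + 96/91 + 64/91
 = 190/13

14.6154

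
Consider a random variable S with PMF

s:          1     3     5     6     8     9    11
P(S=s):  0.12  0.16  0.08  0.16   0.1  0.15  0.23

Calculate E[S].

E[S] = Σ s·P(S=s)
 = 1·0.12 + 3·0.16 + 5·0.08 + 6·0.16 + 8·0.1 + 9·0.15 + 11·0.23
 = 0.12 + 0.48 + 0.4 + 0.96 + 0.8 + 1.35 + 2.53
 = 6.64

6.64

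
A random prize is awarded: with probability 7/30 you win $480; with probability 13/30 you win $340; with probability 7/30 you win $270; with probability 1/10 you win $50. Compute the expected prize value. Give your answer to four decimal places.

327.3333

E[payout] = 480·7/30 + 340·13/30 + 270·7/30 + 50·1/10
 = 112 + 442/3 + 63 + 5
 = 982/3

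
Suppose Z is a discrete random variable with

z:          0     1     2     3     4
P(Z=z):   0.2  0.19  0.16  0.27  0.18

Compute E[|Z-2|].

1.22

E[|Z-2|] = Σ |z-2|·P(Z=z)
 = 2·0.2 + 1·0.19 + 0·0.16 + 1·0.27 + 2·0.18
 = 0.4 + 0.19 + 0 + 0.27 + 0.36
 = 1.22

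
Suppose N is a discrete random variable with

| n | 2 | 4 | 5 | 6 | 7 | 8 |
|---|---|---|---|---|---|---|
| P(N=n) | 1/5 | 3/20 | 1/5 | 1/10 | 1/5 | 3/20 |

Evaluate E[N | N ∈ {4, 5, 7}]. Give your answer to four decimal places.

P(N ∈ {4, 5, 7}) = 3/20 + 1/5 + 1/5 = 11/20.
E[N | N ∈ {4, 5, 7}] = [4·3/20 + 5·1/5 + 7·1/5] / (11/20)
 = 3 / (11/20)
 = 60/11

5.4545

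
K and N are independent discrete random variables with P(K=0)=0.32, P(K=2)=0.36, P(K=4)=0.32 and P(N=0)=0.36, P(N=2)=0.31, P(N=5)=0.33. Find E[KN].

4.54

E[KN] = Σ_k Σ_n kn · P(K=k)P(N=n)
 = 0·0.1152 + 0·0.0992 + 0·0.1056 + 0·0.1296 + 4·0.1116 + 10·0.1188 + 0·0.1152 + 8·0.0992 + 20·0.1056
 = 0 + 0 + 0 + 0 + 0.4464 + 1.188 + 0 + 0.7936 + 2.112
 = 4.54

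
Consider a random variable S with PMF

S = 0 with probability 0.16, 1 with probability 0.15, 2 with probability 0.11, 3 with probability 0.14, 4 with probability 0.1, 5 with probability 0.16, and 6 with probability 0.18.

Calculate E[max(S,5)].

E[max(S,5)] = Σ max(s,5)·P(S=s)
 = 5·0.16 + 5·0.15 + 5·0.11 + 5·0.14 + 5·0.1 + 5·0.16 + 6·0.18
 = 0.8 + 0.75 + 0.55 + 0.7 + 0.5 + 0.8 + 1.08
 = 5.18

5.18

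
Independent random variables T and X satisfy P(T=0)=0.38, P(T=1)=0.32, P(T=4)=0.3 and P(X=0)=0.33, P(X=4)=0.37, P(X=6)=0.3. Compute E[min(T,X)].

E[min(T,X)] = Σ_t Σ_x min(t,x) · P(T=t)P(X=x)
 = 0·0.1254 + 0·0.1406 + 0·0.114 + 0·0.1056 + 1·0.1184 + 1·0.096 + 0·0.099 + 4·0.111 + 4·0.09
 = 0 + 0 + 0 + 0 + 0.1184 + 0.096 + 0 + 0.444 + 0.36
 = 1.0184

1.0184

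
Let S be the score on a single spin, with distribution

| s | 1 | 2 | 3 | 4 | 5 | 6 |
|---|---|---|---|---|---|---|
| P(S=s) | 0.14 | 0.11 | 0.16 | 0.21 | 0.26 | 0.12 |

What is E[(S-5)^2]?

4.2

E[(S-5)^2] = Σ (s-5)^2·P(S=s)
 = 16·0.14 + 9·0.11 + 4·0.16 + 1·0.21 + 0·0.26 + 1·0.12
 = 2.24 + 0.99 + 0.64 + 0.21 + 0 + 0.12
 = 4.2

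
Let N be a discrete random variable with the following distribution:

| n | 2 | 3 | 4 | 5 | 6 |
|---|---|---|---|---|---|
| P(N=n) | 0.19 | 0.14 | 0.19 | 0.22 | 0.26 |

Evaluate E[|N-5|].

1.3

E[|N-5|] = Σ |n-5|·P(N=n)
 = 3·0.19 + 2·0.14 + 1·0.19 + 0·0.22 + 1·0.26
 = 0.57 + 0.28 + 0.19 + 0 + 0.26
 = 1.3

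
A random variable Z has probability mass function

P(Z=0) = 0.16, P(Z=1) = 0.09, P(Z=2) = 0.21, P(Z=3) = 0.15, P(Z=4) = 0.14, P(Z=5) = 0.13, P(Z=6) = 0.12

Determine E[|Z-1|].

E[|Z-1|] = Σ |z-1|·P(Z=z)
 = 1·0.16 + 0·0.09 + 1·0.21 + 2·0.15 + 3·0.14 + 4·0.13 + 5·0.12
 = 0.16 + 0 + 0.21 + 0.3 + 0.42 + 0.52 + 0.6
 = 2.21

2.21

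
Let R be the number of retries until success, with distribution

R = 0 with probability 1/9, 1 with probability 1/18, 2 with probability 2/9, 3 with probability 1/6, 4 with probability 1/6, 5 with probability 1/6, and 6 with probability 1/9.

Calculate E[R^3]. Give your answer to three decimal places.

E[R^3] = Σ r^3·P(R=r)
 = 0·1/9 + 1·1/18 + 8·2/9 + 27·1/6 + 64·1/6 + 125·1/6 + 216·1/9
 = 0 + 1/18 + 16/9 + 9/2 + 32/3 + 125/6 + 24
 = 371/6

61.833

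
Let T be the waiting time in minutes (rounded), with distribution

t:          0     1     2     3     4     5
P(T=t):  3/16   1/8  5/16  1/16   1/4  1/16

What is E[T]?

2.25

E[T] = Σ t·P(T=t)
 = 0·3/16 + 1·1/8 + 2·5/16 + 3·1/16 + 4·1/4 + 5·1/16
 = 0 + 1/8 + 5/8 + 3/16 + 1 + 5/16
 = 9/4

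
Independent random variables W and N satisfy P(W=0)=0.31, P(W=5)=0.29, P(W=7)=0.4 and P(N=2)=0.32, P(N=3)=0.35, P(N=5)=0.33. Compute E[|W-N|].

E[|W-N|] = Σ_w Σ_n |w-n| · P(W=w)P(N=n)
 = 2·0.0992 + 3·0.1085 + 5·0.1023 + 3·0.0928 + 2·0.1015 + 0·0.0957 + 5·0.128 + 4·0.14 + 2·0.132
 = 0.1984 + 0.3255 + 0.5115 + 0.2784 + 0.203 + 0 + 0.64 + 0.56 + 0.264
 = 2.9808

2.9808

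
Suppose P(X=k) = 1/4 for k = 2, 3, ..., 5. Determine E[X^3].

56

E[X^3] = Σ x^3·P(X=x)
 = 8·1/4 + 27·1/4 + 64·1/4 + 125·1/4
 = 2 + 27/4 + 16 + 125/4
 = 56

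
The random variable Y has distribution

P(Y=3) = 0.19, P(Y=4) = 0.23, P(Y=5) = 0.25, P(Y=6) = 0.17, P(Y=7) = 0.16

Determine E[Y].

E[Y] = Σ y·P(Y=y)
 = 3·0.19 + 4·0.23 + 5·0.25 + 6·0.17 + 7·0.16
 = 0.57 + 0.92 + 1.25 + 1.02 + 1.12
 = 4.88

4.88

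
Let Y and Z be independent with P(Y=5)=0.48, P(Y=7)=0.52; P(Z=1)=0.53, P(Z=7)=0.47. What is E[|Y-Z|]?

E[|Y-Z|] = Σ_y Σ_z |y-z| · P(Y=y)P(Z=z)
 = 4·0.2544 + 2·0.2256 + 6·0.2756 + 0·0.2444
 = 1.0176 + 0.4512 + 1.6536 + 0
 = 3.1224

3.1224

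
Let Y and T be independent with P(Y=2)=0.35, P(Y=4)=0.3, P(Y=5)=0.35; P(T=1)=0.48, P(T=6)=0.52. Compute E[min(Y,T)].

2.378

E[min(Y,T)] = Σ_y Σ_t min(y,t) · P(Y=y)P(T=t)
 = 1·0.168 + 2·0.182 + 1·0.144 + 4·0.156 + 1·0.168 + 5·0.182
 = 0.168 + 0.364 + 0.144 + 0.624 + 0.168 + 0.91
 = 2.378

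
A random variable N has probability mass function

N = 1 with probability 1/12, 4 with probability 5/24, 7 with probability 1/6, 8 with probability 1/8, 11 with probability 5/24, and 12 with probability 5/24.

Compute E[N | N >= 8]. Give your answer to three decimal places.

P(N >= 8) = 1/8 + 5/24 + 5/24 = 13/24.
E[N | N >= 8] = [8·1/8 + 11·5/24 + 12·5/24] / (13/24)
 = 139/24 / (13/24)
 = 139/13

10.692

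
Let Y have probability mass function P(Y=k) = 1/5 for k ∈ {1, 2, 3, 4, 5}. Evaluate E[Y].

E[Y] = Σ y·P(Y=y)
 = 1·1/5 + 2·1/5 + 3·1/5 + 4·1/5 + 5·1/5
 = 1/5 + 2/5 + 3/5 + 4/5 + 1
 = 3

3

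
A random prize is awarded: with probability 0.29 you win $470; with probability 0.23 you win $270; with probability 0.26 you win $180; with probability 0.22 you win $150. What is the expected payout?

278.2

E[payout] = 470·0.29 + 270·0.23 + 180·0.26 + 150·0.22
 = 136.3 + 62.1 + 46.8 + 33
 = 278.2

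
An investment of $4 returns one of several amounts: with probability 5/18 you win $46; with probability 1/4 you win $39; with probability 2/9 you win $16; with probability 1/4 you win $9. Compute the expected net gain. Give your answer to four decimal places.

24.3333

E[payout] = 46·5/18 + 39·1/4 + 16·2/9 + 9·1/4
 = 115/9 + 39/4 + 32/9 + 9/4
 = 85/3
Net = 85/3 - 4 = 73/3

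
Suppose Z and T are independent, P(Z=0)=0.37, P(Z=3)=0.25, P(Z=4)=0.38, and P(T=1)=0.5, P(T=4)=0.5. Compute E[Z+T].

4.77

E[Z+T] = Σ_z Σ_t (z+t) · P(Z=z)P(T=t)
 = 1·0.185 + 4·0.185 + 4·0.125 + 7·0.125 + 5·0.19 + 8·0.19
 = 0.185 + 0.74 + 0.5 + 0.875 + 0.95 + 1.52
 = 4.77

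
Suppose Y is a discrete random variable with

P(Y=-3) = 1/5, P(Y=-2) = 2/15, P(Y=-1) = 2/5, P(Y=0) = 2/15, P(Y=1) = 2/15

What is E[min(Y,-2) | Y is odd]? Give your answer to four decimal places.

-2.2727

P(Y is odd) = 1/5 + 2/5 + 2/15 = 11/15.
E[min(Y,-2) | Y is odd] = [(-3)·1/5 + (-2)·2/5 + (-2)·2/15] / (11/15)
 = -5/3 / (11/15)
 = -25/11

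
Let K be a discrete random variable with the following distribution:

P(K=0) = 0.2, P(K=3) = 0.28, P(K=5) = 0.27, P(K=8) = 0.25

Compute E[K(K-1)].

E[K(K-1)] = Σ k(k-1)·P(K=k)
 = 0·0.2 + 6·0.28 + 20·0.27 + 56·0.25
 = 0 + 1.68 + 5.4 + 14
 = 21.08

21.08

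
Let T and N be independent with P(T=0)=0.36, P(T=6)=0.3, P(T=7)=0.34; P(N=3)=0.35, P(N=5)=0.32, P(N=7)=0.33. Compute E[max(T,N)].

E[max(T,N)] = Σ_t Σ_n max(t,n) · P(T=t)P(N=n)
 = 3·0.126 + 5·0.1152 + 7·0.1188 + 6·0.105 + 6·0.096 + 7·0.099 + 7·0.119 + 7·0.1088 + 7·0.1122
 = 0.378 + 0.576 + 0.8316 + 0.63 + 0.576 + 0.693 + 0.833 + 0.7616 + 0.7854
 = 6.0646

6.0646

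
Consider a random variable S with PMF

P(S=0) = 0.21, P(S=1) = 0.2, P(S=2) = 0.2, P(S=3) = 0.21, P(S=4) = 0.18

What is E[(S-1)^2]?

E[(S-1)^2] = Σ (s-1)^2·P(S=s)
 = 1·0.21 + 0·0.2 + 1·0.2 + 4·0.21 + 9·0.18
 = 0.21 + 0 + 0.2 + 0.84 + 1.62
 = 2.87

2.87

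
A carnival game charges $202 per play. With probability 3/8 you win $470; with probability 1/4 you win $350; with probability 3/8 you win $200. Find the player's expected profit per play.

E[payout] = 470·3/8 + 350·1/4 + 200·3/8
 = 705/4 + 175/2 + 75
 = 1355/4
Net = 1355/4 - 202 = 547/4

136.75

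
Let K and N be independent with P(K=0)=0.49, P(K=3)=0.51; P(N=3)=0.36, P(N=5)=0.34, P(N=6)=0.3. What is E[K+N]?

6.11

E[K+N] = Σ_k Σ_n (k+n) · P(K=k)P(N=n)
 = 3·0.1764 + 5·0.1666 + 6·0.147 + 6·0.1836 + 8·0.1734 + 9·0.153
 = 0.5292 + 0.833 + 0.882 + 1.1016 + 1.3872 + 1.377
 = 6.11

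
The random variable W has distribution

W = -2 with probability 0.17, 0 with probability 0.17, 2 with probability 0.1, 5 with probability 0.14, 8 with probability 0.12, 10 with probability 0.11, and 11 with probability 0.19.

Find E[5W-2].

E[5W-2] = Σ (5w-2)·P(W=w)
 = (-12)·0.17 + (-2)·0.17 + 8·0.1 + 23·0.14 + 38·0.12 + 48·0.11 + 53·0.19
 = (-2.04) + (-0.34) + 0.8 + 3.22 + 4.56 + 5.28 + 10.07
 = 21.55

21.55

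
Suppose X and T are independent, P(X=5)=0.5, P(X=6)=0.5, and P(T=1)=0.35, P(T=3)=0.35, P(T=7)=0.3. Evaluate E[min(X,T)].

3.05

E[min(X,T)] = Σ_x Σ_t min(x,t) · P(X=x)P(T=t)
 = 1·0.175 + 3·0.175 + 5·0.15 + 1·0.175 + 3·0.175 + 6·0.15
 = 0.175 + 0.525 + 0.75 + 0.175 + 0.525 + 0.9
 = 3.05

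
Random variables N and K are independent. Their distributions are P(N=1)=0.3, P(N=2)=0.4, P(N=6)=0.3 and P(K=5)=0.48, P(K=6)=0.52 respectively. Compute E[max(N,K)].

5.664

E[max(N,K)] = Σ_n Σ_k max(n,k) · P(N=n)P(K=k)
 = 5·0.144 + 6·0.156 + 5·0.192 + 6·0.208 + 6·0.144 + 6·0.156
 = 0.72 + 0.936 + 0.96 + 1.248 + 0.864 + 0.936
 = 5.664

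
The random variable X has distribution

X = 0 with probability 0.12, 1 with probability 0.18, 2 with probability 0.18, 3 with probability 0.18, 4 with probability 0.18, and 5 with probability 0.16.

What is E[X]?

2.6

E[X] = Σ x·P(X=x)
 = 0·0.12 + 1·0.18 + 2·0.18 + 3·0.18 + 4·0.18 + 5·0.16
 = 0 + 0.18 + 0.36 + 0.54 + 0.72 + 0.8
 = 2.6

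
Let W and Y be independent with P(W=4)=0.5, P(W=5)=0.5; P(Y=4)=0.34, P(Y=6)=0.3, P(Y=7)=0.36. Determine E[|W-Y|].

E[|W-Y|] = Σ_w Σ_y |w-y| · P(W=w)P(Y=y)
 = 0·0.17 + 2·0.15 + 3·0.18 + 1·0.17 + 1·0.15 + 2·0.18
 = 0 + 0.3 + 0.54 + 0.17 + 0.15 + 0.36
 = 1.52

1.52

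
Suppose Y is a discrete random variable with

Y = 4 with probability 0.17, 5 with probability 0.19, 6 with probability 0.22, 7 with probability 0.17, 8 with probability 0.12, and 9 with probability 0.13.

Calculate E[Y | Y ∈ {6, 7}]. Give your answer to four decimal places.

6.4359

P(Y ∈ {6, 7}) = 0.22 + 0.17 = 0.39.
E[Y | Y ∈ {6, 7}] = [6·0.22 + 7·0.17] / 0.39
 = 2.51 / 0.39
 = 251/39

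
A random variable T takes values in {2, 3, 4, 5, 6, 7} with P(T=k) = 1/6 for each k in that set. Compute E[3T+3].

16.5

E[3T+3] = Σ (3t+3)·P(T=t)
 = 9·1/6 + 12·1/6 + 15·1/6 + 18·1/6 + 21·1/6 + 24·1/6
 = 3/2 + 2 + 5/2 + 3 + 7/2 + 4
 = 33/2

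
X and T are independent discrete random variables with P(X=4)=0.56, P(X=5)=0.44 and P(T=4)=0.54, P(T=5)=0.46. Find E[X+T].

8.9

E[X+T] = Σ_x Σ_t (x+t) · P(X=x)P(T=t)
 = 8·0.3024 + 9·0.2576 + 9·0.2376 + 10·0.2024
 = 2.4192 + 2.3184 + 2.1384 + 2.024
 = 8.9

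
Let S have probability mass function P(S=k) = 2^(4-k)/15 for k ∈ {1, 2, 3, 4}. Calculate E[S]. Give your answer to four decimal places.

1.7333

E[S] = Σ s·P(S=s)
 = 1·8/15 + 2·4/15 + 3·2/15 + 4·1/15
 = 8/15 + 8/15 + 2/5 + 4/15
 = 26/15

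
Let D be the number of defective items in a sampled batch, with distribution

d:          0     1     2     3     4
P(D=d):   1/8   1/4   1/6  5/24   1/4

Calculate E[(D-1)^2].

3.375

E[(D-1)^2] = Σ (d-1)^2·P(D=d)
 = 1·1/8 + 0·1/4 + 1·1/6 + 4·5/24 + 9·1/4
 = 1/8 + 0 + 1/6 + 5/6 + 9/4
 = 27/8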